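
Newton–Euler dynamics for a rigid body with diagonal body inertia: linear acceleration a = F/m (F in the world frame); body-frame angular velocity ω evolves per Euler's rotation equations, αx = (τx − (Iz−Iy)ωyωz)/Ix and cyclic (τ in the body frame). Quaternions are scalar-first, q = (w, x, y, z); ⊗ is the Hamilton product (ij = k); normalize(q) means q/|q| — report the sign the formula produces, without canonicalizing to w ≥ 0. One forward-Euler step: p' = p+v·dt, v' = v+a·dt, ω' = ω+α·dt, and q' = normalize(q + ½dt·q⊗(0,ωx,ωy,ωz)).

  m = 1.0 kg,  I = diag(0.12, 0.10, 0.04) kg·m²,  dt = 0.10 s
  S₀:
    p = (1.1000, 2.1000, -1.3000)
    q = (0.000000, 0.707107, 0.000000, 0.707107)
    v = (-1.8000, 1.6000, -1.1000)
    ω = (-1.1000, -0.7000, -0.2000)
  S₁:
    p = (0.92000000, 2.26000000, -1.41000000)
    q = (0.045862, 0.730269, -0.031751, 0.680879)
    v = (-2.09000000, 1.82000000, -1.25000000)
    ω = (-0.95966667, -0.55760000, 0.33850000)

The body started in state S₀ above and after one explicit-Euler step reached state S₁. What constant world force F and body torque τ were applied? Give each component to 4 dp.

ω₁ − ω₀ = (0.14033333, 0.14240000, 0.53850000)
ω₀×(Iω₀) = (-0.0084, 0.0176, -0.0154)
τ = I·(Δω/dt) + ω₀×(Iω₀) = (0.1600, 0.1600, 0.2000)
v₁ − v₀ = (-0.29000000, 0.22000000, -0.15000000)
m·(v₁−v₀)/dt = (-2.9000, 2.2000, -1.5000)

F = (-2.9000, 2.2000, -1.5000)
τ = (0.1600, 0.1600, 0.2000)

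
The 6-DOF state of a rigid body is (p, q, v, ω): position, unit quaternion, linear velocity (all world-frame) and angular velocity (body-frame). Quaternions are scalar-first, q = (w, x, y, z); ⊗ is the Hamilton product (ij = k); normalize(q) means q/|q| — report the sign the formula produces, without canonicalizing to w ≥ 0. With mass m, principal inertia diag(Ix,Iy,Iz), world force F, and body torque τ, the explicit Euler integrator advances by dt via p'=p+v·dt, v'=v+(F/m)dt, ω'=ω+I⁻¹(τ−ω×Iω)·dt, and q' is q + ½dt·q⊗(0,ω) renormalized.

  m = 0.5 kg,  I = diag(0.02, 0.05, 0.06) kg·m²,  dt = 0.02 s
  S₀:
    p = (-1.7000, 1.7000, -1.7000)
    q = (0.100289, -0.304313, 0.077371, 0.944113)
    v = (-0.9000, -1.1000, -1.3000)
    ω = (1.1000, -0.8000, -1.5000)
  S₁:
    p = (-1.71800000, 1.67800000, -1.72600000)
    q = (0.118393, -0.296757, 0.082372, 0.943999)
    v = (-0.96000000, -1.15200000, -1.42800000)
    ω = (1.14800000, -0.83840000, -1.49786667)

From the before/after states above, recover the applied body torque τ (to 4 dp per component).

τ = (0.0600, -0.0300, -0.0200)

ω₁ − ω₀ = (0.04800000, -0.03840000, 0.00213333)
ω₀×(Iω₀) = (0.0120, 0.0660, -0.0264)
I·α + gyro = (0.0600, -0.0300, -0.0200)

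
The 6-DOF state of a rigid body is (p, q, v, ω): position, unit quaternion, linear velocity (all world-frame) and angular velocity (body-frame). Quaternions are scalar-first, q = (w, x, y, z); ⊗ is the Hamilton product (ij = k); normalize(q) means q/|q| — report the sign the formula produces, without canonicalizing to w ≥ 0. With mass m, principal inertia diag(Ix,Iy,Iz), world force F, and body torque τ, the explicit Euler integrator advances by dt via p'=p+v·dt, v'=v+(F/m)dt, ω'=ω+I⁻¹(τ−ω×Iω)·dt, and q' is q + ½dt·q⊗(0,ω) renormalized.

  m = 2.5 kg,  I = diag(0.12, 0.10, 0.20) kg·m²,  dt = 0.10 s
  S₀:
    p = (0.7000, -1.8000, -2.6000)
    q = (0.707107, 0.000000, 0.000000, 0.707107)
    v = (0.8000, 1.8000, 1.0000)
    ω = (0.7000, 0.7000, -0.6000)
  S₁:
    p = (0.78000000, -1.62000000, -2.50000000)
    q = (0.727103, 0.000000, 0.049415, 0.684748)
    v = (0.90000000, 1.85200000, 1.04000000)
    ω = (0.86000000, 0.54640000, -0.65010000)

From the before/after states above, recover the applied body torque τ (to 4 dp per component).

τ = (0.1500, -0.1200, -0.1100)

rate change Δω = (0.16000000, -0.15360000, -0.05010000)
τ = I·(Δω/dt) + ω₀×(Iω₀) = (0.1500, -0.1200, -0.1100)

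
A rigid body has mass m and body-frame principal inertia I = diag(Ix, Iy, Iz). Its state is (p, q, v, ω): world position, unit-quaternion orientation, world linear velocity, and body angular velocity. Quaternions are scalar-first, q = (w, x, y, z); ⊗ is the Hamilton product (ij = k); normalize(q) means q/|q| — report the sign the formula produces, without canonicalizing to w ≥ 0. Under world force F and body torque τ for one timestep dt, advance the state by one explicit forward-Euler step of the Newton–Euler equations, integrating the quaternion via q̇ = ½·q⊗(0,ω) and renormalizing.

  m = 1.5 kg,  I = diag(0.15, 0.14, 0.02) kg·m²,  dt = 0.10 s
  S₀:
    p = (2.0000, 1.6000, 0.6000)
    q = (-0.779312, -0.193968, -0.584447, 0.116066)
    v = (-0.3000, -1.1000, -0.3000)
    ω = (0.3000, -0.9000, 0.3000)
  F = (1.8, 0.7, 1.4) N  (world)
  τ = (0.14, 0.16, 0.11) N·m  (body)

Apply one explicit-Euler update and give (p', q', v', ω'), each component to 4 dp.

a = (1.2000, 0.4667, 0.9333)
new position p' = (1.9700, 1.4900, 0.5700)
new velocity v' = (-0.1800, -1.0533, -0.2067)
α = I⁻¹(τ − ω×Iω) = (0.7173, 1.0593, 5.3650)
ω' = ω + α·dt = (0.3717, -0.7941, 0.8365)
q⊗(0,ω) = (-0.5026317, -0.3046683, 0.7943910, 0.1161117)
q + ½dt·q⊗(0,ω), renormalized = (-0.8034, -0.2089, -0.5441, 0.1217)

p' = (1.9700, 1.4900, 0.5700)
q' = (-0.8034, -0.2089, -0.5441, 0.1217)
v' = (-0.1800, -1.0533, -0.2067)
ω' = (0.3717, -0.7941, 0.8365)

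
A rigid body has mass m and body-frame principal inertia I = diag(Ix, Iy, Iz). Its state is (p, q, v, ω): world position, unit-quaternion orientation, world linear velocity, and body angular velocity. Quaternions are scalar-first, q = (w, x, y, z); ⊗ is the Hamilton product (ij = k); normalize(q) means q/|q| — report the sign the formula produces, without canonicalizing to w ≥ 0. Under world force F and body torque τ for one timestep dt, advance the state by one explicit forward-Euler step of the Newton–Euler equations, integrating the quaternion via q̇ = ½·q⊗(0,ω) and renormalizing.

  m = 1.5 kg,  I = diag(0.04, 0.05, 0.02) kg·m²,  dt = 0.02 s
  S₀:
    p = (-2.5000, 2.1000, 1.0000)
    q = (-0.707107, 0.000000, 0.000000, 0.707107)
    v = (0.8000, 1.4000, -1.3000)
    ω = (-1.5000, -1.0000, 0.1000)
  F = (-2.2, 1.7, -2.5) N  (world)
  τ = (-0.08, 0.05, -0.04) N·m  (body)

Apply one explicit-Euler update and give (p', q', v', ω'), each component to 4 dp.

p' = (-2.4840, 2.1280, 0.9740)
q' = (-0.7077, 0.0177, -0.0035, 0.7063)
v' = (0.7707, 1.4227, -1.3333)
ω' = (-1.5415, -0.9788, 0.0450)

(τ − ω×Iω)/I = (-2.0750, 1.0600, -2.7500)
new body rate ω' = (-1.5415, -0.9788, 0.0450)
Hamilton product q⊗(0,ω) = (-0.0707107, 1.7677675, -0.3535535, -0.0707107)
updated quaternion q' = (-0.7077, 0.0177, -0.0035, 0.7063)
a = F/m = (-1.4667, 1.1333, -1.6667)
p' = p + v·dt = (-2.4840, 2.1280, 0.9740)
v + (F/m)dt = (0.7707, 1.4227, -1.3333)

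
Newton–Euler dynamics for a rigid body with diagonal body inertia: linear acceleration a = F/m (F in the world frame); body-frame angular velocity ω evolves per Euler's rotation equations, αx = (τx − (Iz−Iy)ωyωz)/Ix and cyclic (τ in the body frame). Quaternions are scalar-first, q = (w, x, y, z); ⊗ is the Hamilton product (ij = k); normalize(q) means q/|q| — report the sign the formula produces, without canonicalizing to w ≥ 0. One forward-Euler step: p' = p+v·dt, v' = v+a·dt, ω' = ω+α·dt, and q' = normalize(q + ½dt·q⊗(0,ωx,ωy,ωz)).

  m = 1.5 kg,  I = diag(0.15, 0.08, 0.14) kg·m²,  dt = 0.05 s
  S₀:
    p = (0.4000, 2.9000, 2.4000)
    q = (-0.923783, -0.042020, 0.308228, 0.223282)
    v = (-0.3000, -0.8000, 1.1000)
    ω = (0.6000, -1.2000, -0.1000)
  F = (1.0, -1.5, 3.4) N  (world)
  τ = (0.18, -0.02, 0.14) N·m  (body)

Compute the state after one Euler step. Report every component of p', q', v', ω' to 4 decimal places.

p' = (0.3850, 2.8600, 2.4550)
q' = (-0.9128, -0.0499, 0.3390, 0.2221)
v' = (-0.2667, -0.8500, 1.2133)
ω' = (0.6576, -1.2121, -0.0680)

gyro term ω×Iω = (0.0072, -0.0006, 0.0504)
angular accel α = (1.1520, -0.2425, 0.6400)
new body rate ω' = (0.6576, -1.2121, -0.0680)
q⊗(0,ω) = (0.4174138, -0.3171542, 1.2383068, -0.0421345)
q' = normalize(q + ½dt·q⊗(0,ω)) = (-0.9128, -0.0499, 0.3390, 0.2221)
a = F/m = (0.6667, -1.0000, 2.2667)
p + v·dt = (0.3850, 2.8600, 2.4550)
v + (F/m)dt = (-0.2667, -0.8500, 1.2133)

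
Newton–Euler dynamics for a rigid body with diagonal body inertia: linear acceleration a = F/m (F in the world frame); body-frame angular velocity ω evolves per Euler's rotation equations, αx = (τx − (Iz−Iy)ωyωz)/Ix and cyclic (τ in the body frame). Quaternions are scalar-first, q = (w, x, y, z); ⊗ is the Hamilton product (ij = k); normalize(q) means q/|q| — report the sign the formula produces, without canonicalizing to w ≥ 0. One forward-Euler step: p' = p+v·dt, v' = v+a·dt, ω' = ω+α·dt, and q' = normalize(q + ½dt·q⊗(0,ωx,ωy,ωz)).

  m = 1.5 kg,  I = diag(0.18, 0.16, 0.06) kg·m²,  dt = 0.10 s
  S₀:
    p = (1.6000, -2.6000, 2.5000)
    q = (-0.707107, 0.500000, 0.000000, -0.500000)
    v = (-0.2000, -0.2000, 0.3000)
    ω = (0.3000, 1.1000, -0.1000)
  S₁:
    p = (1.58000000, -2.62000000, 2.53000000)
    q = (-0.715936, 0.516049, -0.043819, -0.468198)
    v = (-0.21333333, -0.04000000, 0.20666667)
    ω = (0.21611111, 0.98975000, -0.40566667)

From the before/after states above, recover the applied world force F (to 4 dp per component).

v₁ − v₀ = (-0.01333333, 0.16000000, -0.09333333)
F = m·Δv/dt = (-0.2000, 2.4000, -1.4000)

F = (-0.2000, 2.4000, -1.4000)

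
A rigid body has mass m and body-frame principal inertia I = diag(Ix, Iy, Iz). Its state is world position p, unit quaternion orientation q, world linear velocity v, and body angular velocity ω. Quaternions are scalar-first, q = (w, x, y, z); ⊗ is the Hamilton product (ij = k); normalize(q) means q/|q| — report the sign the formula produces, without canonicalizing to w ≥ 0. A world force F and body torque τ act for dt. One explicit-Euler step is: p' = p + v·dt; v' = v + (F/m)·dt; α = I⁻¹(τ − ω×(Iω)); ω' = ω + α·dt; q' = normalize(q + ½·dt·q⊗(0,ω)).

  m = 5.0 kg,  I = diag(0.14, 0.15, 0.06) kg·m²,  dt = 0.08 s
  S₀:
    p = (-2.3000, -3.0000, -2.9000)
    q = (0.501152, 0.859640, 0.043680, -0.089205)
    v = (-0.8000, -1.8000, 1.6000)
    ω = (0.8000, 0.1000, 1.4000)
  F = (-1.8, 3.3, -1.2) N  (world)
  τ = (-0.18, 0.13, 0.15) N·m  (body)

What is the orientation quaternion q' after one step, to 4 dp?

q' = (0.4775, 0.8767, -0.0053, -0.0590)

Hamilton product q⊗(0,ω) = (-0.5671930, 0.4709941, -1.2247448, 0.7526328)
q' = normalize(q + ½dt·q⊗(0,ω)) = (0.4775, 0.8767, -0.0053, -0.0590)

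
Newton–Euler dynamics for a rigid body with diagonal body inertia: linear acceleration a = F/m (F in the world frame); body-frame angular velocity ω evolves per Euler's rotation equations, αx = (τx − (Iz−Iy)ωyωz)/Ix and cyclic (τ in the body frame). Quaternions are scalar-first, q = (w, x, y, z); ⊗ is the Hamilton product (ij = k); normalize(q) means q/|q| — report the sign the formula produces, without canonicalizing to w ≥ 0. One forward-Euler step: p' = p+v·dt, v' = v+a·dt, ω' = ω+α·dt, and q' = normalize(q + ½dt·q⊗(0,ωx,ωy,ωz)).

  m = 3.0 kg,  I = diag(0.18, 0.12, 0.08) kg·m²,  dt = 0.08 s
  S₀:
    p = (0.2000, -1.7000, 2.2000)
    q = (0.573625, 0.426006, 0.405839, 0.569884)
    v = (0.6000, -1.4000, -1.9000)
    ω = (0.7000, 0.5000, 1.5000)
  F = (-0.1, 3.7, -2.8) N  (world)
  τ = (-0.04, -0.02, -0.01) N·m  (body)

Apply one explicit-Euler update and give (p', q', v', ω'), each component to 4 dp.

p' = (0.2480, -1.8120, 2.0480)
q' = (0.5181, 0.4539, 0.4067, 0.6000)
v' = (0.5973, -1.3013, -1.9747)
ω' = (0.6956, 0.4167, 1.5110)

a = (-0.0333, 1.2333, -0.9333)
new position p' = (0.2480, -1.8120, 2.0480)
new velocity v' = (0.5973, -1.3013, -1.9747)
precession coupling ω×(Iω) = (-0.0300, 0.1050, -0.0210)
angular accel α = (-0.0556, -1.0417, 0.1375)
ω' = ω + α·dt = (0.6956, 0.4167, 1.5110)
2q̇ = q⊗(0,ω) = (-1.3559497, 0.7253540, 0.0467223, 0.7893532)
q' = normalize(q + ½dt·q⊗(0,ω)) = (0.5181, 0.4539, 0.4067, 0.6000)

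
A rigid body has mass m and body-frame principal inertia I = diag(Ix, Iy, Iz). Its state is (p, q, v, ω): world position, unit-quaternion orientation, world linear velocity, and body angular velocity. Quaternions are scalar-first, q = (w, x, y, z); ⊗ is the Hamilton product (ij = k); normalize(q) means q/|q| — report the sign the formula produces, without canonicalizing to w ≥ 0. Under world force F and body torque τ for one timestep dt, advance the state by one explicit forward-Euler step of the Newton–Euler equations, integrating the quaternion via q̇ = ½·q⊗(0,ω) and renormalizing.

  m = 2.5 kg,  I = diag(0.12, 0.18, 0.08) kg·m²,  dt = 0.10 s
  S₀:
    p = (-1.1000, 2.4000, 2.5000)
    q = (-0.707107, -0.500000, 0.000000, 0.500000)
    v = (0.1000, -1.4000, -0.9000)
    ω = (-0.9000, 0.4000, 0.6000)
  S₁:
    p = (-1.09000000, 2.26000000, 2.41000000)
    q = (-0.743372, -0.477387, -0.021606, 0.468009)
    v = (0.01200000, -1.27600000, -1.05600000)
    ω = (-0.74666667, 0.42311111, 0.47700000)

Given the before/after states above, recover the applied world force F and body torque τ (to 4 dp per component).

F = (-2.2000, 3.1000, -3.9000)
τ = (0.1600, 0.0200, -0.1200)

Δω = ω₁−ω₀ = (0.15333333, 0.02311111, -0.12300000)
I·α + gyro = (0.1600, 0.0200, -0.1200)
v₁ − v₀ = (-0.08800000, 0.12400000, -0.15600000)
applied force F = (-2.2000, 3.1000, -3.9000)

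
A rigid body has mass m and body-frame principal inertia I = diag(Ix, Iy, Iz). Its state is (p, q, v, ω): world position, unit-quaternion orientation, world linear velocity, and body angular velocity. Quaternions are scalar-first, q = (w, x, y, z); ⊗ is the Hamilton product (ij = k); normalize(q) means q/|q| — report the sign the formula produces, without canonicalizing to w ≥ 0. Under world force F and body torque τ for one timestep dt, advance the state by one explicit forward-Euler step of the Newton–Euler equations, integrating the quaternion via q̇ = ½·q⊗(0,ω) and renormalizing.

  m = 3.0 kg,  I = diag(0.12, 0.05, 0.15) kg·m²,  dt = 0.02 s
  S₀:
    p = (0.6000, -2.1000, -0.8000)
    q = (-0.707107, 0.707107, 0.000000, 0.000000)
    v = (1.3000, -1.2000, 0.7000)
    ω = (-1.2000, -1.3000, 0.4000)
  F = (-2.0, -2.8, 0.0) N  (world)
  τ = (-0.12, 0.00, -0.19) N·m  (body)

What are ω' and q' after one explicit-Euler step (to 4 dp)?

ω' = (-1.2113, -1.3058, 0.3892)
q' = (-0.6985, 0.7155, 0.0064, -0.0120)

angular accel α = (-0.5667, -0.2880, -0.5387)
ω' = ω + α·dt = (-1.2113, -1.3058, 0.3892)
2q̇ = q⊗(0,ω) = (0.8485284, 0.8485284, 0.6363963, -1.2020819)
q + ½dt·q⊗(0,ω), renormalized = (-0.6985, 0.7155, 0.0064, -0.0120)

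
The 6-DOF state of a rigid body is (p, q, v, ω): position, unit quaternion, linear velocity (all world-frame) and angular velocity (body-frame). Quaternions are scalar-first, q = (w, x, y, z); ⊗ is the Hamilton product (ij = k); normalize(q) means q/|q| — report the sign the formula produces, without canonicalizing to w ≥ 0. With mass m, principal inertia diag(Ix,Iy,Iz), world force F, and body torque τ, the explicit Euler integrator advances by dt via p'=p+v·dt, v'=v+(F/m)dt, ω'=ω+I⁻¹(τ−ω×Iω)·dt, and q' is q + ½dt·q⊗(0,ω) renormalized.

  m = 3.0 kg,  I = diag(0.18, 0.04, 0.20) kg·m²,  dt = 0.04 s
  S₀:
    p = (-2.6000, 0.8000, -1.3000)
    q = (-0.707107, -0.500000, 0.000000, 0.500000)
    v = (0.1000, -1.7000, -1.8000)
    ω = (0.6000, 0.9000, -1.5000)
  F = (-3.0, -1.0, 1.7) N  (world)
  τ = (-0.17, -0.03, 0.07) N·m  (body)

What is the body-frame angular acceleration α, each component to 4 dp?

ω×(Iω) gyroscopic = (-0.2160, 0.0180, -0.0756)
α = I⁻¹(τ − ω×Iω) = (0.2556, -1.2000, 0.7280)

α = (0.2556, -1.2000, 0.7280)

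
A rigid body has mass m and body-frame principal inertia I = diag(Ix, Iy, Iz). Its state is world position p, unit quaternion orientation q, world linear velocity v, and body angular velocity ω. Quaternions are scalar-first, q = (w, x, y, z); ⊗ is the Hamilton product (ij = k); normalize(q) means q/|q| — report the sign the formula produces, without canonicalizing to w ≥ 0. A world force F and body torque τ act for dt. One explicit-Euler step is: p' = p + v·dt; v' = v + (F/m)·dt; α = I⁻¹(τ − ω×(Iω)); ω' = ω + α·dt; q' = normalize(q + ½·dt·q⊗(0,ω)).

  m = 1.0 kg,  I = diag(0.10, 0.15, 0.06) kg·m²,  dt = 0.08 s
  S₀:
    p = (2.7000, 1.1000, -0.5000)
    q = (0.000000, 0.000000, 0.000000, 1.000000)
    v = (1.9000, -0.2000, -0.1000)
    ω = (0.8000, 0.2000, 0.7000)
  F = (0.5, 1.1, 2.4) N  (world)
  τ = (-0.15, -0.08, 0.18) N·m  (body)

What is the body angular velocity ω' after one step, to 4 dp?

gyro term ω×Iω = (-0.0126, 0.0224, 0.0080)
α = I⁻¹(τ − ω×Iω) = (-1.3740, -0.6827, 2.8667)
new body rate ω' = (0.6901, 0.1454, 0.9293)

ω' = (0.6901, 0.1454, 0.9293)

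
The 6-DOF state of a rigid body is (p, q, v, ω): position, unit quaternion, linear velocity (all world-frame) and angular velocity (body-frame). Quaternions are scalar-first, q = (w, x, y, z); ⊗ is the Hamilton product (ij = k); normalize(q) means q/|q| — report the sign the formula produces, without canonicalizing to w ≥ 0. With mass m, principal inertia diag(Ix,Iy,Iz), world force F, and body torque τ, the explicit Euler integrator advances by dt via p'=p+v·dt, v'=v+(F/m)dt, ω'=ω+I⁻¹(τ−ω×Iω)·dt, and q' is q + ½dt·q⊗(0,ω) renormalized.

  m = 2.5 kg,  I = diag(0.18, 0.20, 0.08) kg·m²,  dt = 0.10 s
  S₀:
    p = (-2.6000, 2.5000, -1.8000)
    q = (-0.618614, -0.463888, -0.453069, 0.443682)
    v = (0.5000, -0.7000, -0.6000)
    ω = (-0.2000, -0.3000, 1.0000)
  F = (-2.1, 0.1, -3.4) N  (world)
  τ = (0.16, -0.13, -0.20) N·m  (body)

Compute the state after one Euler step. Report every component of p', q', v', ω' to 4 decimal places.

α = I⁻¹(τ − ω×Iω) = (0.6889, -0.5500, -2.5150)
ω' = ω + α·dt = (-0.1311, -0.3550, 0.7485)
q⊗(0,ω) = (-0.6723803, -0.1962416, 0.5607358, -0.5700614)
q + ½dt·q⊗(0,ω), renormalized = (-0.6513, -0.4730, -0.4244, 0.4146)
p + v·dt = (-2.5500, 2.4300, -1.8600)
v' = v + a·dt = (0.4160, -0.6960, -0.7360)

p' = (-2.5500, 2.4300, -1.8600)
q' = (-0.6513, -0.4730, -0.4244, 0.4146)
v' = (0.4160, -0.6960, -0.7360)
ω' = (-0.1311, -0.3550, 0.7485)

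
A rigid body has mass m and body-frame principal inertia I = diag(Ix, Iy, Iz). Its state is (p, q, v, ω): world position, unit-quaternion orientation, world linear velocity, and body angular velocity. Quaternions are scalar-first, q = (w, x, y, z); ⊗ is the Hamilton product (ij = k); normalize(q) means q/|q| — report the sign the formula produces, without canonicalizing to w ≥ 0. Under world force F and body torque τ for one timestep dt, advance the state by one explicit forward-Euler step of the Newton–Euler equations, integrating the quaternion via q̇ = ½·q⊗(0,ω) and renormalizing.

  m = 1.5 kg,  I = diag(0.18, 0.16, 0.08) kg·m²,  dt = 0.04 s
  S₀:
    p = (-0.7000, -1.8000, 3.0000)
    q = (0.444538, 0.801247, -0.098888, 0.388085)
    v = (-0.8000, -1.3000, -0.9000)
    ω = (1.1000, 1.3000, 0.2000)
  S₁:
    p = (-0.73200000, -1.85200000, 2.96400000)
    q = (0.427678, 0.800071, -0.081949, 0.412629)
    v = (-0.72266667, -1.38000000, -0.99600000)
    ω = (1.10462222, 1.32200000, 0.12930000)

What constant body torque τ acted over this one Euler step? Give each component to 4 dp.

Δω = ω₁−ω₀ = (0.00462222, 0.02200000, -0.07070000)
τ = I·(Δω/dt) + ω₀×(Iω₀) = (0.0000, 0.1100, -0.1700)

τ = (0.0000, 0.1100, -0.1700)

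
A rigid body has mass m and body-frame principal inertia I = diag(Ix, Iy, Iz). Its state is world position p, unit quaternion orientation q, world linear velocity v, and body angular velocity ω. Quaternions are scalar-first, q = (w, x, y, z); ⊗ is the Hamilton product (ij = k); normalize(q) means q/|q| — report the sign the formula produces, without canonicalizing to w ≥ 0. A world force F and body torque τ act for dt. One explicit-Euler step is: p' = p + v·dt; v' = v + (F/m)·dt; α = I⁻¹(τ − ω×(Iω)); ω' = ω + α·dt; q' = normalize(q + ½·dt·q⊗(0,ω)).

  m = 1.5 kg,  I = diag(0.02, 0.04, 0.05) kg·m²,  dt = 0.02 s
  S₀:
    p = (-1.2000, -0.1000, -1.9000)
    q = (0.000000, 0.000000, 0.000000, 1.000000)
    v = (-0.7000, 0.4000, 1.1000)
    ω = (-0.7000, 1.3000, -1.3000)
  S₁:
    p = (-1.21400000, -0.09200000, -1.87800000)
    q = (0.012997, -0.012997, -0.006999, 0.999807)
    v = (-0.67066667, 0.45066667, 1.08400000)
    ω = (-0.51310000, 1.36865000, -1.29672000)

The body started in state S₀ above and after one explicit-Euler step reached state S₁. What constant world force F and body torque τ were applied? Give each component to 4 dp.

ω₁ − ω₀ = (0.18690000, 0.06865000, 0.00328000)
precession coupling = (-0.0169, -0.0273, -0.0182)
I·α + gyro = (0.1700, 0.1100, -0.0100)
velocity change Δv = (0.02933333, 0.05066667, -0.01600000)
applied force F = (2.2000, 3.8000, -1.2000)

F = (2.2000, 3.8000, -1.2000)
τ = (0.1700, 0.1100, -0.0100)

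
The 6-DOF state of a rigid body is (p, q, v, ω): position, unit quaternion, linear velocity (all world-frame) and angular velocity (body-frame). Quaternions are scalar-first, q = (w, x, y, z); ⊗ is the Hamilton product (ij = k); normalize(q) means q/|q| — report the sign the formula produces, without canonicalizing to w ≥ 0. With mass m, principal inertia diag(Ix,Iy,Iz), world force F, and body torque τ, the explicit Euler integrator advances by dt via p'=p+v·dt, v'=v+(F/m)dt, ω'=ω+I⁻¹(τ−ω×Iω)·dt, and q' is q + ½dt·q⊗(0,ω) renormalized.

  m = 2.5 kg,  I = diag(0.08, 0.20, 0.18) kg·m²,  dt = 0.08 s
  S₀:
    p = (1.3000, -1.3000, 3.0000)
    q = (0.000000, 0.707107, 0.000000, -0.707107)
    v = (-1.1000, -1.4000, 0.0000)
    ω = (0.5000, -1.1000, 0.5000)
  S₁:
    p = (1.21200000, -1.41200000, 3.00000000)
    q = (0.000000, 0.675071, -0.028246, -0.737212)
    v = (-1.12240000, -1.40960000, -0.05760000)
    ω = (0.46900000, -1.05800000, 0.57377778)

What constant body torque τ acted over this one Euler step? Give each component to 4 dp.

τ = (-0.0200, 0.0800, 0.1000)

rate change Δω = (-0.03100000, 0.04200000, 0.07377778)
τ = I·(Δω/dt) + ω₀×(Iω₀) = (-0.0200, 0.0800, 0.1000)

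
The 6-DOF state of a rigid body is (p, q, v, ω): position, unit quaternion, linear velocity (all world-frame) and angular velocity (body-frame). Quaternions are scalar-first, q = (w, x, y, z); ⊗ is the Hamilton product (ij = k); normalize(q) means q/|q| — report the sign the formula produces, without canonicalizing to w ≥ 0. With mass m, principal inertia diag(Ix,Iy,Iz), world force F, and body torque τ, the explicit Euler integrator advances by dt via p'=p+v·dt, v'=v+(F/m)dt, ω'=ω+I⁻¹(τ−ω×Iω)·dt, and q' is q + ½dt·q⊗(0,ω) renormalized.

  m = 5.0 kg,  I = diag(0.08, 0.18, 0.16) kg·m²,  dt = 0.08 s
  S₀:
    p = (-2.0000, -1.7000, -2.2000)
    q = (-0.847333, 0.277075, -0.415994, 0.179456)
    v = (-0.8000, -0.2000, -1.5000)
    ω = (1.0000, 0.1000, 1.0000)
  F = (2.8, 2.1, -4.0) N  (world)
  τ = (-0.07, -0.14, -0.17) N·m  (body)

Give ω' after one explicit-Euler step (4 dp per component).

angular accel α = (-0.8500, -0.3333, -1.1250)
ω' = ω + α·dt = (0.9320, 0.0733, 0.9100)

ω' = (0.9320, 0.0733, 0.9100)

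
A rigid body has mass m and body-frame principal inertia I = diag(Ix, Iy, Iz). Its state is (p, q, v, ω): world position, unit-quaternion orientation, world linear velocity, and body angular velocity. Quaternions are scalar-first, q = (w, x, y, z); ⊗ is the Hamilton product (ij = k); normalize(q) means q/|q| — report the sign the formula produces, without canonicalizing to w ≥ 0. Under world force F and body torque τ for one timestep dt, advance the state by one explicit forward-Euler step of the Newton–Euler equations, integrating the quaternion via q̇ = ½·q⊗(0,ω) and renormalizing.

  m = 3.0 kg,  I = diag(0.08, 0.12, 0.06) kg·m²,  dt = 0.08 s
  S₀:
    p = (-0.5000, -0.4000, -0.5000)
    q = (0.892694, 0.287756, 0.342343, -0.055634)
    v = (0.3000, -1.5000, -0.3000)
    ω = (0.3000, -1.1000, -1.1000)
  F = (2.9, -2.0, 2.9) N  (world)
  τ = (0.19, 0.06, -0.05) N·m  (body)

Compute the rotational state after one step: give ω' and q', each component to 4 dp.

ω' = (0.5626, -1.0556, -1.1491)
q' = (0.9001, 0.2804, 0.3144, -0.1115)

(τ − ω×Iω)/I = (3.2825, 0.5550, -0.6133)
ω + α·dt = (0.5626, -1.0556, -1.1491)
Hamilton product q⊗(0,ω) = (0.2290531, -0.1699665, -0.6821220, -1.4011979)
q' = normalize(q + ½dt·q⊗(0,ω)) = (0.9001, 0.2804, 0.3144, -0.1115)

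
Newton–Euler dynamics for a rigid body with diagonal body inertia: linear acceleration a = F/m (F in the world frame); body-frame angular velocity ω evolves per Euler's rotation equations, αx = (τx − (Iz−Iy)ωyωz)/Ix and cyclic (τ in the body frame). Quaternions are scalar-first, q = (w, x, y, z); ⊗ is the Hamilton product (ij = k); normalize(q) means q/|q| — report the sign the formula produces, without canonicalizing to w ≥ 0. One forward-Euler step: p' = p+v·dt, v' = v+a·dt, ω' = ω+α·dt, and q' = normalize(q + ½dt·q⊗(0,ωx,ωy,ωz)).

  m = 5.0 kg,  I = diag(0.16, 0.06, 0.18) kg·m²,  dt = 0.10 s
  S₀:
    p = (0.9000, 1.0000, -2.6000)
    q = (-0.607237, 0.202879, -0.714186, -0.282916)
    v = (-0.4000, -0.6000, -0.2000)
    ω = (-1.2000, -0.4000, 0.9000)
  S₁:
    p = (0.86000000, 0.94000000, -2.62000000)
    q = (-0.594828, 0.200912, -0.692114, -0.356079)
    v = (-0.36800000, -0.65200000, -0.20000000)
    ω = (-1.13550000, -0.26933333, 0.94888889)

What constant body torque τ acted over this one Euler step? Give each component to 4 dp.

ω₁ − ω₀ = (0.06450000, 0.13066667, 0.04888889)
τ = I·(Δω/dt) + ω₀×(Iω₀) = (0.0600, 0.1000, 0.0400)

τ = (0.0600, 0.1000, 0.0400)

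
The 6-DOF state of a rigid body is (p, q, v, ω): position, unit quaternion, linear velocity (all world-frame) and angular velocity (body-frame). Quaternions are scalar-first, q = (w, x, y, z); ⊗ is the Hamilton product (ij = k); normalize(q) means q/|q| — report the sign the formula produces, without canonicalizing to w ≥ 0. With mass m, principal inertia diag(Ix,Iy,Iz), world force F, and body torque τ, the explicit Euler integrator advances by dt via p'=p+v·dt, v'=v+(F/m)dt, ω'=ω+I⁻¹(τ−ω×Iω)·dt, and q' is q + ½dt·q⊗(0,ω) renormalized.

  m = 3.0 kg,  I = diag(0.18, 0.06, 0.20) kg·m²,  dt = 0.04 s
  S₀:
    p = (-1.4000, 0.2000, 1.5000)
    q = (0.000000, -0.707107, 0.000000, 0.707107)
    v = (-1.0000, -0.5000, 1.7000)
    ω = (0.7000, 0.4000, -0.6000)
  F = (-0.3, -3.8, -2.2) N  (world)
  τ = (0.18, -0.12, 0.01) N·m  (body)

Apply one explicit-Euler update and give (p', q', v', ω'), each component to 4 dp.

angular accel α = (1.1867, -2.1400, 0.2180)
ω' = ω + α·dt = (0.7475, 0.3144, -0.5913)
2q̇ = q⊗(0,ω) = (0.9192391, -0.2828428, 0.0707107, -0.2828428)
updated quaternion q' = (0.0184, -0.7126, 0.0014, 0.7013)
p' = p + v·dt = (-1.4400, 0.1800, 1.5680)
v' = v + a·dt = (-1.0040, -0.5507, 1.6707)

p' = (-1.4400, 0.1800, 1.5680)
q' = (0.0184, -0.7126, 0.0014, 0.7013)
v' = (-1.0040, -0.5507, 1.6707)
ω' = (0.7475, 0.3144, -0.5913)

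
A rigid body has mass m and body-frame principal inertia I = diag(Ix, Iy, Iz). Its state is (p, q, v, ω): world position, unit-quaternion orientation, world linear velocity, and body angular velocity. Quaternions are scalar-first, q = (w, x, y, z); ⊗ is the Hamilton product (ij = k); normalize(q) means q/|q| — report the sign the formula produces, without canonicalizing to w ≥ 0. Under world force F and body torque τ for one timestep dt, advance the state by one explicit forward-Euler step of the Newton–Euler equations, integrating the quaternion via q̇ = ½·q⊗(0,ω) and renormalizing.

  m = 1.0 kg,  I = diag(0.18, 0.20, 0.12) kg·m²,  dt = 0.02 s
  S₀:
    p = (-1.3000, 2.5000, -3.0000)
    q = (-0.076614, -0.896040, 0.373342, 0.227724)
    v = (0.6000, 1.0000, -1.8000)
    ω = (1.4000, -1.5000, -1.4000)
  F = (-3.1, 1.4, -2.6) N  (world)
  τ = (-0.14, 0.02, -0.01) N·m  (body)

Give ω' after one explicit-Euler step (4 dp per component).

ω' = (1.4031, -1.4862, -1.3947)

precession coupling ω×(Iω) = (-0.1680, -0.1176, -0.0420)
(τ − ω×Iω)/I = (0.1556, 0.6880, 0.2667)
new body rate ω' = (1.4031, -1.4862, -1.3947)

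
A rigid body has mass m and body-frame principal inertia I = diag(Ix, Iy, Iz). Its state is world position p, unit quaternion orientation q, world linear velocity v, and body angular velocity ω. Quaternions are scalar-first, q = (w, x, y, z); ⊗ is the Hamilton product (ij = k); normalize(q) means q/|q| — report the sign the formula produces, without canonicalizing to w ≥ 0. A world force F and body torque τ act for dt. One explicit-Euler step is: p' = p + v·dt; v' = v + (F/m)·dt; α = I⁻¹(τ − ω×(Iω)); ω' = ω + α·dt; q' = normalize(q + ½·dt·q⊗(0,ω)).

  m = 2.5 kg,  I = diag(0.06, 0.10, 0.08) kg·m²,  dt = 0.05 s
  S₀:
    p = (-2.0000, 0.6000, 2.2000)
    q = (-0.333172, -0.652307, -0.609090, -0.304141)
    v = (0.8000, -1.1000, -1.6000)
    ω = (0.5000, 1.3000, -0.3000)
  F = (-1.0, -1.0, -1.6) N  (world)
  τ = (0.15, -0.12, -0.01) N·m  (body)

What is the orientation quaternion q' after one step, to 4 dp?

q' = (-0.3073, -0.6416, -0.6282, -0.3150)

2q̇ = q⊗(0,ω) = (1.0267282, 0.4115243, -0.7808862, -0.4435025)
updated quaternion q' = (-0.3073, -0.6416, -0.6282, -0.3150)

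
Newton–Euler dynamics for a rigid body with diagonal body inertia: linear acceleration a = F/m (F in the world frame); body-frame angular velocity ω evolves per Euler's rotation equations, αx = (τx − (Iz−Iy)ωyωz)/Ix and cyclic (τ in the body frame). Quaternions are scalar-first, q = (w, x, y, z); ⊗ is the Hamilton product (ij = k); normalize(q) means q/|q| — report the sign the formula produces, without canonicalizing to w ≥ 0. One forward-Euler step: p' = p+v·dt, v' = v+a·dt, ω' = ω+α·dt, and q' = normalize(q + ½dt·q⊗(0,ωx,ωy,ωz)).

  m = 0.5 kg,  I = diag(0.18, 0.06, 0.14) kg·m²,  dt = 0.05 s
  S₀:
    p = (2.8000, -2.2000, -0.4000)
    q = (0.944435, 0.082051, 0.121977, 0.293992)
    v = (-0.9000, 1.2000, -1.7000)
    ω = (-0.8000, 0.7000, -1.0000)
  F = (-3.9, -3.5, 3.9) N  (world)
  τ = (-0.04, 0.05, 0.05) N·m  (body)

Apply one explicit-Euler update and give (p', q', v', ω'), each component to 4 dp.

p' = (2.7550, -2.1400, -0.4850)
q' = (0.9507, 0.0549, 0.1346, 0.2741)
v' = (-1.2900, 0.8500, -1.3100)
ω' = (-0.7956, 0.7150, -1.0061)

precession coupling ω×(Iω) = (-0.0560, 0.0320, 0.0672)
α = I⁻¹(τ − ω×Iω) = (0.0889, 0.3000, -0.1229)
ω' = ω + α·dt = (-0.7956, 0.7150, -1.0061)
Hamilton product q⊗(0,ω) = (0.2742489, -1.0833194, 0.5079619, -0.7894177)
q' = normalize(q + ½dt·q⊗(0,ω)) = (0.9507, 0.0549, 0.1346, 0.2741)
a = F/m = (-7.8000, -7.0000, 7.8000)
p + v·dt = (2.7550, -2.1400, -0.4850)
v + (F/m)dt = (-1.2900, 0.8500, -1.3100)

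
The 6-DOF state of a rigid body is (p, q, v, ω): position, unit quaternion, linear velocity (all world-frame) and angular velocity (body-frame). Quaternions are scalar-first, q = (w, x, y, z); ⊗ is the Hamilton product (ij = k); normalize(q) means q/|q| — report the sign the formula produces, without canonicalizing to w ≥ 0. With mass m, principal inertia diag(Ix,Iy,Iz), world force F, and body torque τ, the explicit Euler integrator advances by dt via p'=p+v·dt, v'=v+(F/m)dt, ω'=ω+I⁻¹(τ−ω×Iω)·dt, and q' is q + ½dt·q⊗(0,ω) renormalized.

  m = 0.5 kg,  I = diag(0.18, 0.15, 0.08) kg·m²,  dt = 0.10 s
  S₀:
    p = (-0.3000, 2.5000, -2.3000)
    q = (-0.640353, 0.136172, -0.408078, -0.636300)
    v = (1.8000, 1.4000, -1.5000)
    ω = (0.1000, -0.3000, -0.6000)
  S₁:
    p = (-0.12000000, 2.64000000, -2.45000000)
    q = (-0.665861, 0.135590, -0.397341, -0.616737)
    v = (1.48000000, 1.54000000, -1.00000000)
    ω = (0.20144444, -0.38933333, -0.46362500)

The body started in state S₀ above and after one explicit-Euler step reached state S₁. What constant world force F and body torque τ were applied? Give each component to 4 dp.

Δω = ω₁−ω₀ = (0.10144444, -0.08933333, 0.13637500)
applied torque τ = (0.1700, -0.1400, 0.1100)
v₁ − v₀ = (-0.32000000, 0.14000000, 0.50000000)
applied force F = (-1.6000, 0.7000, 2.5000)

F = (-1.6000, 0.7000, 2.5000)
τ = (0.1700, -0.1400, 0.1100)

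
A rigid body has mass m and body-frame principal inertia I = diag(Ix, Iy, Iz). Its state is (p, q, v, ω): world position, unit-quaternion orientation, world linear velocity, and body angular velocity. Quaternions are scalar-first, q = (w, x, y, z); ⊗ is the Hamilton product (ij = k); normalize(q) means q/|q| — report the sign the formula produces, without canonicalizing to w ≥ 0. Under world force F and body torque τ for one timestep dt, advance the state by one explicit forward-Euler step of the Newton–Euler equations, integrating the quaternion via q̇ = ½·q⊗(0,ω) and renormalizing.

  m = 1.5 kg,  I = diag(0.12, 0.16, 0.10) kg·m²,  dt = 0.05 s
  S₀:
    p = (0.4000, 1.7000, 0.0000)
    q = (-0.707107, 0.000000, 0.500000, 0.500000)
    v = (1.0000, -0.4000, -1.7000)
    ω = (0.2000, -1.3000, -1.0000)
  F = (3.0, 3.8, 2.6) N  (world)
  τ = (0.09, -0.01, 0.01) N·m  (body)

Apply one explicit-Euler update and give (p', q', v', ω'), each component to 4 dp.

angular accel α = (1.4000, -0.0375, 0.2040)
ω + α·dt = (0.2700, -1.3019, -0.9898)
Hamilton product q⊗(0,ω) = (1.1500000, 0.0085786, 1.0192391, 0.6071070)
q + ½dt·q⊗(0,ω), renormalized = (-0.6778, 0.0002, 0.5250, 0.5147)
a = (2.0000, 2.5333, 1.7333)
new position p' = (0.4500, 1.6800, -0.0850)
new velocity v' = (1.1000, -0.2733, -1.6133)

p' = (0.4500, 1.6800, -0.0850)
q' = (-0.6778, 0.0002, 0.5250, 0.5147)
v' = (1.1000, -0.2733, -1.6133)
ω' = (0.2700, -1.3019, -0.9898)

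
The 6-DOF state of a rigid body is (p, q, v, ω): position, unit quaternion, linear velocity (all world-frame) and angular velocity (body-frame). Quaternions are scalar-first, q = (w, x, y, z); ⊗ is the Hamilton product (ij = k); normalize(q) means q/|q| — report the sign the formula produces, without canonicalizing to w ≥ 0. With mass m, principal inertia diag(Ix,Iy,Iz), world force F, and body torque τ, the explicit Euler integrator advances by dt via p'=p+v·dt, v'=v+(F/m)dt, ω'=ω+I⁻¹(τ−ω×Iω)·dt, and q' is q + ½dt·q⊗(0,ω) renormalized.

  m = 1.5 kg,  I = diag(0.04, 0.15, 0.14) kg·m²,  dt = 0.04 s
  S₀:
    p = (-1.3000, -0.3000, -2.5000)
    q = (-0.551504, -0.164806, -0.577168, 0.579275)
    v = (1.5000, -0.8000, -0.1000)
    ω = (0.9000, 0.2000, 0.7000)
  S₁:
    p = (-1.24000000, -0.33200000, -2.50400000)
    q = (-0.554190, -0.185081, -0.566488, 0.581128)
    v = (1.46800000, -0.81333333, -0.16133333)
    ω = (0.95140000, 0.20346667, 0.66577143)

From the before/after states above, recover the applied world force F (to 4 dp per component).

velocity change Δv = (-0.03200000, -0.01333333, -0.06133333)
F = m·Δv/dt = (-1.2000, -0.5000, -2.3000)

F = (-1.2000, -0.5000, -2.3000)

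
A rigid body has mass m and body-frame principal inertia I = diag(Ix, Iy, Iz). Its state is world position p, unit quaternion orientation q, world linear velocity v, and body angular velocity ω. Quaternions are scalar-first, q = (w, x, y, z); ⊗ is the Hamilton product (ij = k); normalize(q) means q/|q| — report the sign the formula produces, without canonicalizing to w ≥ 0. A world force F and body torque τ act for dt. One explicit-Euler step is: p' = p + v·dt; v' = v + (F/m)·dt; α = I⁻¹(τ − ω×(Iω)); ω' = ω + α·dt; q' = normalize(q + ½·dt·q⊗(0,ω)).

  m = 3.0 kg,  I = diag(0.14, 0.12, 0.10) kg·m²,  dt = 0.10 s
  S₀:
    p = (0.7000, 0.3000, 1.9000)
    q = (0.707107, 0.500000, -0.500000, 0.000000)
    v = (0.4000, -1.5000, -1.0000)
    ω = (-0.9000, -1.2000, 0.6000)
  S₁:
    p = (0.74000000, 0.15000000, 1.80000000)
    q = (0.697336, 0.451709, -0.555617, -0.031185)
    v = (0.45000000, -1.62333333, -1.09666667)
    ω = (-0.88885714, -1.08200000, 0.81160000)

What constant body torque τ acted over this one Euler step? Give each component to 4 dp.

ω₁ − ω₀ = (0.01114286, 0.11800000, 0.21160000)
applied torque τ = (0.0300, 0.1200, 0.1900)

τ = (0.0300, 0.1200, 0.1900)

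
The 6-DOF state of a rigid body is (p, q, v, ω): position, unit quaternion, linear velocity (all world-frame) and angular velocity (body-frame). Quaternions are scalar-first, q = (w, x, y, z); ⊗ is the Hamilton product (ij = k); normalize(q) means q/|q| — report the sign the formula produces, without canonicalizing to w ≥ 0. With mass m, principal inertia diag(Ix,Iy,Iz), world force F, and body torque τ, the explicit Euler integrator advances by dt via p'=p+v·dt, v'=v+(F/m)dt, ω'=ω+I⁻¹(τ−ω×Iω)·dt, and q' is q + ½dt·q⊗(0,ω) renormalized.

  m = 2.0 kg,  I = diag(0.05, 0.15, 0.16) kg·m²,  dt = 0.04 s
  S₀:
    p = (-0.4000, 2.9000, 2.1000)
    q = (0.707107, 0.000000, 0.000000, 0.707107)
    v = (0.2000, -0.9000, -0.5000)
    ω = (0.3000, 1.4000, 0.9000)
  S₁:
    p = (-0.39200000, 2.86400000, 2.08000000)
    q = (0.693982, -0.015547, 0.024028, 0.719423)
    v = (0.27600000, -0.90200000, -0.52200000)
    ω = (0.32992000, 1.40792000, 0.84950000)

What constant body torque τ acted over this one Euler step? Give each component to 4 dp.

ω₁ − ω₀ = (0.02992000, 0.00792000, -0.05050000)
precession coupling = (0.0126, -0.0297, 0.0420)
I·α + gyro = (0.0500, 0.0000, -0.1600)

τ = (0.0500, 0.0000, -0.1600)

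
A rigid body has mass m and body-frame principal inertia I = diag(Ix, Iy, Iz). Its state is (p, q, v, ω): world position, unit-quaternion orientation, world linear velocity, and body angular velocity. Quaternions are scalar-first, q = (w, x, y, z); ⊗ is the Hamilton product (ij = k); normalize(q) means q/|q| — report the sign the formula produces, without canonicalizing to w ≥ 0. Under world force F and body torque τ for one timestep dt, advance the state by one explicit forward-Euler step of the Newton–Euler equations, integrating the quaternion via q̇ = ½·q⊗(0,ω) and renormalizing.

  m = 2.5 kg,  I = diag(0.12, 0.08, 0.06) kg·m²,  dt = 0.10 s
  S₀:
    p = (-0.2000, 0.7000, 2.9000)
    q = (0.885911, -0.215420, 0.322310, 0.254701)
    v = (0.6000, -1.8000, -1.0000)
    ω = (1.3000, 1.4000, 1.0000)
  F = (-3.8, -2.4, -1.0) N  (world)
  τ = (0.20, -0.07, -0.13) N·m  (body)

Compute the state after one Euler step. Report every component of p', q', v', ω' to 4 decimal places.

a = (-1.5200, -0.9600, -0.4000)
p + v·dt = (-0.1400, 0.5200, 2.8000)
new velocity v' = (0.4480, -1.8960, -1.0400)
ω×(Iω) gyroscopic = (-0.0280, 0.0780, -0.0728)
angular accel α = (1.9000, -1.8500, -0.9533)
ω + α·dt = (1.4900, 1.2150, 0.9047)
q⊗(0,ω) = (-0.4258890, 1.1174129, 1.7868067, 0.1653200)
q + ½dt·q⊗(0,ω), renormalized = (0.8596, -0.1586, 0.4093, 0.2615)

p' = (-0.1400, 0.5200, 2.8000)
q' = (0.8596, -0.1586, 0.4093, 0.2615)
v' = (0.4480, -1.8960, -1.0400)
ω' = (1.4900, 1.2150, 0.9047)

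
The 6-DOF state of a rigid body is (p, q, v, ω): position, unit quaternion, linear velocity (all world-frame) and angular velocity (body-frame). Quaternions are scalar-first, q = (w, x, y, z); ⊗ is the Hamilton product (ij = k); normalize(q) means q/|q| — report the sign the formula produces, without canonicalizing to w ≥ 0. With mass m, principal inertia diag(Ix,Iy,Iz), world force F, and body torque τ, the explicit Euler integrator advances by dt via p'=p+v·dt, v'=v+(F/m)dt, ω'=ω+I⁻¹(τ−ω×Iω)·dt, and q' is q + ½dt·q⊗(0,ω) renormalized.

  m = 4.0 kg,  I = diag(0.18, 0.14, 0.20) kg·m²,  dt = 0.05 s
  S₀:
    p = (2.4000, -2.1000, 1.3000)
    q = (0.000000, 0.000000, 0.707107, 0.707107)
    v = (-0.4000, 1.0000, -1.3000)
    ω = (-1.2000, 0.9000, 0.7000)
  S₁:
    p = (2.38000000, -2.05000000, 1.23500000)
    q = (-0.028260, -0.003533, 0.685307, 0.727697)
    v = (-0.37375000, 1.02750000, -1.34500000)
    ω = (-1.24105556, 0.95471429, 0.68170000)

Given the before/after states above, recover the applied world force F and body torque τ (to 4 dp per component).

F = (2.1000, 2.2000, -3.6000)
τ = (-0.1100, 0.1700, -0.0300)

Δv = v₁−v₀ = (0.02625000, 0.02750000, -0.04500000)
m·(v₁−v₀)/dt = (2.1000, 2.2000, -3.6000)
ω₁ − ω₀ = (-0.04105556, 0.05471429, -0.01830000)
ω₀×(Iω₀) = (0.0378, 0.0168, 0.0432)
applied torque τ = (-0.1100, 0.1700, -0.0300)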